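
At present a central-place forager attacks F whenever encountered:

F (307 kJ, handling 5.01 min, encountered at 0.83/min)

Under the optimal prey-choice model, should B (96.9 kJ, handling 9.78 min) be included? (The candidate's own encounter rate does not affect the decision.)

Intake rate on the current diet: R = (0.83×307) / (1 + 0.83×5.01) = 254.8/5.158 = 49.4 kJ/min.
B: E/h = 96.9/9.78 = 9.908 kJ/min.
Since 9.908 < R, time spent handling B is better spent searching.

No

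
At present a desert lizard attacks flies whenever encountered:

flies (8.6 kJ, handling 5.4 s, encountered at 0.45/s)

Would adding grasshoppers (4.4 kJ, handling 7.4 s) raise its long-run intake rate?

On flies alone, R = ΣλE/(1+Σλh) = 3.87/3.43 = 1.128 kJ/s.
Profitability of grasshoppers: 4.4/7.4 = 0.5946 kJ/s.
0.5946 < 1.128, so adding grasshoppers would lower the average — exclude it.

No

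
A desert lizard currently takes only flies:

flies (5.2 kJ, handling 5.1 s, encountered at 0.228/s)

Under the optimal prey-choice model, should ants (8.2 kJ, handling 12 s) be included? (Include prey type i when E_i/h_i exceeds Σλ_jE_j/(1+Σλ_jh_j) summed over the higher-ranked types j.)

On flies alone, R = ΣλE/(1+Σλh) = 1.186/2.163 = 0.5482 kJ/s.
ants: E/h = 8.2/12 = 0.6833 kJ/s.
0.6833 > 0.5482, so adding ants raises the average — include it.

Yes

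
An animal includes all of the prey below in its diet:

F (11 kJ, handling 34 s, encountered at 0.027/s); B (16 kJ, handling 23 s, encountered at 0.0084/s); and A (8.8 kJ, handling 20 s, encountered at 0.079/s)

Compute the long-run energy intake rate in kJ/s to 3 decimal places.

Energy encountered per unit search time: 0.027×11 + 0.0084×16 + 0.079×8.8 = 1.127 kJ/s.
Handling time per unit search time: 0.027×34 + 0.0084×23 + 0.079×20 = 2.691.
Rate = 1.127/(1 + 2.691) = 0.3052 kJ/s.

0.305 kJ/s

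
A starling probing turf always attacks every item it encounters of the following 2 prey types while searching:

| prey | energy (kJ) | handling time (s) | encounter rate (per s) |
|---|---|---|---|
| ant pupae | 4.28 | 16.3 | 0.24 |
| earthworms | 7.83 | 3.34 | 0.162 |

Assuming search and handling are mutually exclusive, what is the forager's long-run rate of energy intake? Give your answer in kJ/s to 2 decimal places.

0.42 kJ/s

R = (0.24×4.28 + 0.162×7.83) / (1 + 0.24×16.3 + 0.162×3.34) = 2.296/5.453 = 0.421 kJ/s.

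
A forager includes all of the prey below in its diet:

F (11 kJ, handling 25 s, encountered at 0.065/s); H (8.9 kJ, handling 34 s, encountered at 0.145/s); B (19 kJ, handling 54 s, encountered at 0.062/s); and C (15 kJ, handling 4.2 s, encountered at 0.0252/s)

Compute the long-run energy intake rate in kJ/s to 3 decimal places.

0.324 kJ/s

Energy encountered per unit search time: 0.065×11 + 0.145×8.9 + 0.062×19 + 0.0252×15 = 3.562 kJ/s.
Handling time per unit search time: 0.065×25 + 0.145×34 + 0.062×54 + 0.0252×4.2 = 10.01.
Rate = 3.562/(1 + 10.01) = 0.3235 kJ/s.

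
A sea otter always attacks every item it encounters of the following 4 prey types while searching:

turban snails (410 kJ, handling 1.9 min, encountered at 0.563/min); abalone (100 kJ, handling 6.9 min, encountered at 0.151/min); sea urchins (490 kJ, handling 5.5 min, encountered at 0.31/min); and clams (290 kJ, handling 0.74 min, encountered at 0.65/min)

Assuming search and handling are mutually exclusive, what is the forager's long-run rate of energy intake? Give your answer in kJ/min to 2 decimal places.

110.68 kJ/min

R = (0.563×410 + 0.151×100 + 0.31×490 + 0.65×290) / (1 + 0.563×1.9 + 0.151×6.9 + 0.31×5.5 + 0.65×0.74) = 586.3/5.298 = 110.7 kJ/min.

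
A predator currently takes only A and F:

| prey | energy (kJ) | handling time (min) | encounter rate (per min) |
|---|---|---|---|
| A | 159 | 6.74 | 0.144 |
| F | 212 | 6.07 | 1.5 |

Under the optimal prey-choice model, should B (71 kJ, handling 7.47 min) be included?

On A and F alone, R = ΣλE/(1+Σλh) = 340.9/11.08 = 30.78 kJ/min.
Profitability of B: 71/7.47 = 9.505 kJ/min.
9.505 < 30.78, so adding B would lower the average — exclude it.

No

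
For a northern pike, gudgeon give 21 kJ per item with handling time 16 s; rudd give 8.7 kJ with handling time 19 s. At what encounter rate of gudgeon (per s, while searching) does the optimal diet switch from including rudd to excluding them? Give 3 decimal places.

0.033 per s

At the threshold, the rate on gudgeon alone equals the profitability of rudd: λ·21/(1 + λ·16) = 8.7/19 = 0.4579.
Rearranging, λ(21 − 0.4579×16) = 0.4579, so λ = 0.4579/13.67 = 0.03349 per s.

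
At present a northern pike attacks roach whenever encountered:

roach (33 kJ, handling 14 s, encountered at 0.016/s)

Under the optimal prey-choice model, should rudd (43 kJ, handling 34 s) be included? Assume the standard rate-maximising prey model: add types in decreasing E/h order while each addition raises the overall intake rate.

Yes

On roach alone, R = ΣλE/(1+Σλh) = 0.528/1.224 = 0.4314 kJ/s.
rudd: E/h = 43/34 = 1.265 kJ/s.
1.265 > 0.4314, so adding rudd raises the average — include it.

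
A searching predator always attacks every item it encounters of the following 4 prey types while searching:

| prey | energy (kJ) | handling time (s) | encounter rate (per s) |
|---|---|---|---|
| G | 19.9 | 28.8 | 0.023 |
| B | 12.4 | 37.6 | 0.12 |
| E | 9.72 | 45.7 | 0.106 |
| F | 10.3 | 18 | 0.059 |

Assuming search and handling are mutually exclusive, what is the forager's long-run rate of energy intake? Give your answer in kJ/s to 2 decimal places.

0.30 kJ/s

R = (0.023×19.9 + 0.12×12.4 + 0.106×9.72 + 0.059×10.3) / (1 + 0.023×28.8 + 0.12×37.6 + 0.106×45.7 + 0.059×18) = 3.584/12.08 = 0.2967 kJ/s.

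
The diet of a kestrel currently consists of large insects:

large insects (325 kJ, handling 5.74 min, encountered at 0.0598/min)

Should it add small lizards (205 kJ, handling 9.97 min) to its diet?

Yes

On large insects alone, R = ΣλE/(1+Σλh) = 19.43/1.343 = 14.47 kJ/min.
Profitability of small lizards: 205/9.97 = 20.56 kJ/min.
20.56 > 14.47, so adding small lizards raises the average — include it.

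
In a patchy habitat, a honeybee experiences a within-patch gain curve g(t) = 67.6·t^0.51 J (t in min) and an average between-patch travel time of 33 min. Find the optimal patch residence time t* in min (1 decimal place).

34.3 min

Optimal t* satisfies g'(t*) = g(t*)/(T + t*).
g'(t) = 0.51·67.6·t^-0.49. Setting 0.51·67.6·t^-0.49 = 67.6·t^0.51/(33+t) gives 0.51(33+t) = t, so 0.49·t = 0.51×33.
t* = 0.51×33/0.49 = 34.35 min.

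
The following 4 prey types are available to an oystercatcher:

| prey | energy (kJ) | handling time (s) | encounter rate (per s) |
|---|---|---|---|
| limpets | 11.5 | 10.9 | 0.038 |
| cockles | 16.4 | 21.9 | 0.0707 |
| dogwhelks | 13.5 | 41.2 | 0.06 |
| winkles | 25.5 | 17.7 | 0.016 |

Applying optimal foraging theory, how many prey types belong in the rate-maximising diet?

3

E/h in descending order: winkles 1.44, limpets 1.06, cockles 0.749, dogwhelks 0.328 kJ/s. The optimal diet is the largest prefix of this list for which every included type satisfies E_i/h_i > R on the types above it.
Rate on top 1: 0.318. limpets: 1.06 > 0.318 → include.
Rate on top 2: 0.4978. cockles: 0.749 > 0.4978 → include.
Rate on top 3: 0.6176. dogwhelks: 0.328 < 0.6176 → exclude; stop.
Optimal diet: winkles, limpets, cockles — 3 of 4 types.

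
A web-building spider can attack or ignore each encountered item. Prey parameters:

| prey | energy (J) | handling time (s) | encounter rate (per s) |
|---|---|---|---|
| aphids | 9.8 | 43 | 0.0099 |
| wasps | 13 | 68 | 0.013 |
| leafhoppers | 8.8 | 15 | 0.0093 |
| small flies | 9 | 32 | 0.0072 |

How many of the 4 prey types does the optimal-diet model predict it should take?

4

Profitabilities (E/h, J/s): leafhoppers 0.587, small flies 0.281, aphids 0.228, wasps 0.191. Add prey in this order while the next type's profitability exceeds the intake rate on those already taken.
Rate on top 1: 0.07182. small flies: 0.281 > 0.07182 → include.
Rate on top 2: 0.107. aphids: 0.228 > 0.107 → include.
Rate on top 3: 0.1357. wasps: 0.191 > 0.1357 → include.
Optimal diet: leafhoppers, small flies, aphids, wasps — 4 of 4 types.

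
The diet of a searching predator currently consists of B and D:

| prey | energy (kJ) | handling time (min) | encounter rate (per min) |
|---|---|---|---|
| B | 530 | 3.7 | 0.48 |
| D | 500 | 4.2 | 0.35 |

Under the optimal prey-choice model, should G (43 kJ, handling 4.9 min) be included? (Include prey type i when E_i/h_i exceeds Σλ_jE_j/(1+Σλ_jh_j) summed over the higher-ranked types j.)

On B and D alone, R = ΣλE/(1+Σλh) = 429.4/4.246 = 101.1 kJ/min.
Profitability of G: 43/4.9 = 8.776 kJ/min.
Since 8.776 < R, time spent handling G is better spent searching.

No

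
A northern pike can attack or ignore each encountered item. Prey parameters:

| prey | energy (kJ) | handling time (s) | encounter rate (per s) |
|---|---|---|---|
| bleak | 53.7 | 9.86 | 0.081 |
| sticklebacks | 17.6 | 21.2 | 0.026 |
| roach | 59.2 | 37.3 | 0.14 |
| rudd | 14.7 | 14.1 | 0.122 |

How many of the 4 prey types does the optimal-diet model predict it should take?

1

Profitabilities (E/h, kJ/s): bleak 5.45, roach 1.59, rudd 1.04, sticklebacks 0.83. Add prey in this order while the next type's profitability exceeds the intake rate on those already taken.
Rate on top 1: 2.418. roach: 1.59 < 2.418 → exclude; stop.
Optimal diet: bleak — 1 of 4 types.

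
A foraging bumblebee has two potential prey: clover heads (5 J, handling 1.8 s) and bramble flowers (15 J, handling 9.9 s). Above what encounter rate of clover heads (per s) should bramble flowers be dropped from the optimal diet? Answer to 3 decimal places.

0.667 per s

The zero-one rule: include bramble flowers iff E₂/h₂ > λE₁/(1+λh₁). Equality gives the switch point.
λE₁h₂ = E₂ + λE₂h₁ ⇒ λ = E₂/(E₁h₂ − E₂h₁) = 15/(49.5 − 27) = 0.6667 per s.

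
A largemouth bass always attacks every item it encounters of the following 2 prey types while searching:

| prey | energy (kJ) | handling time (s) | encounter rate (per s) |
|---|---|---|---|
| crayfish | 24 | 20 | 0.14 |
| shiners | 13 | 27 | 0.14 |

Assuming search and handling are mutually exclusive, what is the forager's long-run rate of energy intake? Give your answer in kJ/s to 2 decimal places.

Energy encountered per unit search time: 0.14×24 + 0.14×13 = 5.18 kJ/s.
Handling time per unit search time: 0.14×20 + 0.14×27 = 6.58.
Rate = 5.18/(1 + 6.58) = 0.6834 kJ/s.

0.68 kJ/s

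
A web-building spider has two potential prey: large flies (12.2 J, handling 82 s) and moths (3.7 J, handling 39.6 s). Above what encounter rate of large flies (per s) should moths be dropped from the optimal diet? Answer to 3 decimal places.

0.021 per s

The zero-one rule: include moths iff E₂/h₂ > λE₁/(1+λh₁). Equality gives the switch point.
λE₁h₂ = E₂ + λE₂h₁ ⇒ λ = E₂/(E₁h₂ − E₂h₁) = 3.7/(483.1 − 303.4) = 0.02059 per s.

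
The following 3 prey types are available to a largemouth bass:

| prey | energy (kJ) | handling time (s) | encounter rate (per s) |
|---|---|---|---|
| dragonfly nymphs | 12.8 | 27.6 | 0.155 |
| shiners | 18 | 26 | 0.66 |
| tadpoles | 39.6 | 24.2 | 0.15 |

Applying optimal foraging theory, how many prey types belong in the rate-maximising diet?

Rank by E/h (kJ/s): tadpoles 1.64, shiners 0.692, dragonfly nymphs 0.464. Include each in turn until the next type's E/h falls below the running intake rate.
Rate on top 1: 1.283. shiners: 0.692 < 1.283 → exclude; stop.
Optimal diet: tadpoles — 1 of 3 types.

1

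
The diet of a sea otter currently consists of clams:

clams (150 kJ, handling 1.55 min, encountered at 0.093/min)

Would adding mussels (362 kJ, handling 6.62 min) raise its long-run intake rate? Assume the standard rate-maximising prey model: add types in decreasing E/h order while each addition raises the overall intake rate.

Current rate: (0.093×150)/(1 + 0.093×1.55) = 12.19 kJ/min.
mussels: E/h = 362/6.62 = 54.68 kJ/min.
Since 54.68 > R, including mussels increases the long-run rate.

Yes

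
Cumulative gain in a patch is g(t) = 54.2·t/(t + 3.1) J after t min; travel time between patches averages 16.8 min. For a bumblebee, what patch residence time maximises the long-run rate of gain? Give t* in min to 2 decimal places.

7.22 min

By the marginal value theorem, leave when the instantaneous gain rate g'(t) equals the habitat-wide average g(t)/(T + t).
g'(t) = 54.2·3.1/(t + 3.1)². Setting 54.2·3.1/(t+3.1)² = 54.2t/[(t+3.1)(16.8+t)] gives 3.1(16.8+t) = t(t+3.1), so t² = 3.1×16.8 = 52.08.
t* = √52.08 = 7.217 min.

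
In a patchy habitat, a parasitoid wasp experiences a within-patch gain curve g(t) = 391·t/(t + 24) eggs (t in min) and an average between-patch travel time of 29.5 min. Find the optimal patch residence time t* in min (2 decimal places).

26.61 min

Optimal t* satisfies g'(t*) = g(t*)/(T + t*).
g'(t) = 391·24/(t + 24)². Setting 391·24/(t+24)² = 391t/[(t+24)(29.5+t)] gives 24(29.5+t) = t(t+24), so t² = 24×29.5 = 708.
t* = √708 = 26.61 min.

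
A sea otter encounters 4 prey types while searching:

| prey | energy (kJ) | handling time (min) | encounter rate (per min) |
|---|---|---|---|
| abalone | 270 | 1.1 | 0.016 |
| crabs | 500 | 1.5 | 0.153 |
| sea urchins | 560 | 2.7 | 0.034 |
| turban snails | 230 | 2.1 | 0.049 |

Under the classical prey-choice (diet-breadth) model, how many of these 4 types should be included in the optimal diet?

4

E/h in descending order: crabs 333, abalone 245, sea urchins 207, turban snails 110 kJ/min. The optimal diet is the largest prefix of this list for which every included type satisfies E_i/h_i > R on the types above it.
Rate on top 1: 62.22. abalone: 245 > 62.22 → include.
Rate on top 2: 64.81. sea urchins: 207 > 64.81 → include.
Rate on top 3: 74.58. turban snails: 110 > 74.58 → include.
Optimal diet: crabs, abalone, sea urchins, turban snails — 4 of 4 types.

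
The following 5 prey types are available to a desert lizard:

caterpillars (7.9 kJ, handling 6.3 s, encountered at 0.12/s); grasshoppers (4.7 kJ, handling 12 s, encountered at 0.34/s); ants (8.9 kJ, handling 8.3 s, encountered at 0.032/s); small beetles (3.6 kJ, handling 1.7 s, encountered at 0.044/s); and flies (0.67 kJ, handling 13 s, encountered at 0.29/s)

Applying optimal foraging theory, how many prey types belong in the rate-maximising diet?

3

E/h in descending order: small beetles 2.12, caterpillars 1.25, ants 1.07, grasshoppers 0.392, flies 0.0515 kJ/s. The optimal diet is the largest prefix of this list for which every included type satisfies E_i/h_i > R on the types above it.
Rate on top 1: 0.1474. caterpillars: 1.25 > 0.1474 → include.
Rate on top 2: 0.6043. ants: 1.07 > 0.6043 → include.
Rate on top 3: 0.6636. grasshoppers: 0.392 < 0.6636 → exclude; stop.
Optimal diet: small beetles, caterpillars, ants — 3 of 5 types.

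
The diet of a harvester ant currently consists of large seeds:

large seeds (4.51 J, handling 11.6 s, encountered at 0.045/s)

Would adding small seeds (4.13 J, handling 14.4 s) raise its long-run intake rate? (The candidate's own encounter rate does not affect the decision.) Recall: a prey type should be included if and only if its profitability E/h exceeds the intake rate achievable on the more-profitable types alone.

Yes

Current rate: (0.045×4.51)/(1 + 0.045×11.6) = 0.1333 J/s.
Profitability of small seeds: 4.13/14.4 = 0.2868 J/s.
Since 0.2868 > R, including small seeds increases the long-run rate.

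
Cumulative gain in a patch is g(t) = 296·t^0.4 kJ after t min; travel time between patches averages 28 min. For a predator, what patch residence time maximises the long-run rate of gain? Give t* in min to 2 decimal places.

Maximise g(t)/(T+t): set derivative to zero → g'(t)(T+t) = g(t).
g'(t) = 0.4·296·t^-0.6. Setting 0.4·296·t^-0.6 = 296·t^0.4/(28+t) gives 0.4(28+t) = t, so 0.60·t = 0.4×28.
t* = 0.4×28/0.60 = 18.67 min.

18.67 min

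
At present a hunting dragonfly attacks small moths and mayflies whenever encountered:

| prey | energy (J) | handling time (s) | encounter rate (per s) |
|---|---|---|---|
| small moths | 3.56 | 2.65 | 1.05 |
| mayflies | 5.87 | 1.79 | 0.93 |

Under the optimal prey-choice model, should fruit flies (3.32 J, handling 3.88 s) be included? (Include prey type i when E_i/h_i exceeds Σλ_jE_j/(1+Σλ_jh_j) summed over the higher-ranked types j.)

No

On small moths and mayflies alone, R = ΣλE/(1+Σλh) = 9.197/5.447 = 1.688 J/s.
fruit flies: E/h = 3.32/3.88 = 0.8557 J/s.
0.8557 < 1.688, so adding fruit flies would lower the average — exclude it.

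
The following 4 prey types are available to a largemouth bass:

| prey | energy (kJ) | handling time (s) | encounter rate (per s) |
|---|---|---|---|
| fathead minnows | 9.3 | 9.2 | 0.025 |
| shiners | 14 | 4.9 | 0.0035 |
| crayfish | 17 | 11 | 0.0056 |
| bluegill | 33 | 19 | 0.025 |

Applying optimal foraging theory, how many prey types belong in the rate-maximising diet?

Profitabilities (E/h, kJ/s): shiners 2.86, bluegill 1.74, crayfish 1.55, fathead minnows 1.01. Add prey in this order while the next type's profitability exceeds the intake rate on those already taken.
Rate on top 1: 0.04817. bluegill: 1.74 > 0.04817 → include.
Rate on top 2: 0.5857. crayfish: 1.55 > 0.5857 → include.
Rate on top 3: 0.6238. fathead minnows: 1.01 > 0.6238 → include.
Optimal diet: shiners, bluegill, crayfish, fathead minnows — 4 of 4 types.

4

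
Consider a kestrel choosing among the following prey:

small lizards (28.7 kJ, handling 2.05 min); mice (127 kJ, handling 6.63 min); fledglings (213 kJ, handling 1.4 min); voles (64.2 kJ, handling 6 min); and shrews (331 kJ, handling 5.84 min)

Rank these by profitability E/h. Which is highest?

fledglings

Profitability E/h (kJ/min): small lizards = 28.7/2.05 = 14, mice = 127/6.63 = 19.2, fledglings = 213/1.4 = 152, voles = 64.2/6 = 10.7, shrews = 331/5.84 = 56.7.
Ranked: fledglings > shrews > mice > small lizards > voles.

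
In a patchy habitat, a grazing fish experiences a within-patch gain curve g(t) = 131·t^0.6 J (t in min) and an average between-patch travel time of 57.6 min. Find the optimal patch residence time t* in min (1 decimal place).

86.4 min

By the marginal value theorem, leave when the instantaneous gain rate g'(t) equals the habitat-wide average g(t)/(T + t).
g'(t) = 0.6·131·t^-0.4. Setting 0.6·131·t^-0.4 = 131·t^0.6/(57.6+t) gives 0.6(57.6+t) = t, so 0.40·t = 0.6×57.6.
t* = 0.6×57.6/0.40 = 86.4 min.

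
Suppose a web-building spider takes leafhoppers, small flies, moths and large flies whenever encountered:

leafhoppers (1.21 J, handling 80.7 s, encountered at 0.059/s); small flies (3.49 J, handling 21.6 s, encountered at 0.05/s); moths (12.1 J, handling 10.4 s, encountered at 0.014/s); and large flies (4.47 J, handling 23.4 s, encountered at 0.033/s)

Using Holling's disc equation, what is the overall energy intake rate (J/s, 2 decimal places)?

0.07 J/s

Energy encountered per unit search time: 0.059×1.21 + 0.05×3.49 + 0.014×12.1 + 0.033×4.47 = 0.5628 J/s.
Handling time per unit search time: 0.059×80.7 + 0.05×21.6 + 0.014×10.4 + 0.033×23.4 = 6.759.
Rate = 0.5628/(1 + 6.759) = 0.07253 J/s.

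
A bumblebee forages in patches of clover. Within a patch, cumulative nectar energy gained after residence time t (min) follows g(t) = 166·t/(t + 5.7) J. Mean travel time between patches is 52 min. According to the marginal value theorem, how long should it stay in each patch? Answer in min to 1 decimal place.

Maximise g(t)/(T+t): set derivative to zero → g'(t)(T+t) = g(t).
g'(t) = 166·5.7/(t + 5.7)². Setting 166·5.7/(t+5.7)² = 166t/[(t+5.7)(52+t)] gives 5.7(52+t) = t(t+5.7), so t² = 5.7×52 = 296.4.
t* = √296.4 = 17.22 min.

17.2 min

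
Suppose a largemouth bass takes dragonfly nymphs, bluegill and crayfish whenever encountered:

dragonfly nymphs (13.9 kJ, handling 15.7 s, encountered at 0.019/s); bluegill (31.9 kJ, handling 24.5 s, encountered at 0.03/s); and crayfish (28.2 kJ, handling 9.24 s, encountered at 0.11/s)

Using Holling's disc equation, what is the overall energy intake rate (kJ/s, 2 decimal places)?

1.42 kJ/s

R = Σλ_iE_i / (1 + Σλ_ih_i)
Numerator: 0.019×13.9 + 0.03×31.9 + 0.11×28.2 = 4.323
Denominator: 1 + 0.019×15.7 + 0.03×24.5 + 0.11×9.24 = 3.05
R = 4.323/3.05 = 1.418 kJ/s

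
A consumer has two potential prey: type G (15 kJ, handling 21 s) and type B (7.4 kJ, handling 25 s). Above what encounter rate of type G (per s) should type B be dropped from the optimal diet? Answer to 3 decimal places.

At the threshold, the rate on type G alone equals the profitability of type B: λ·15/(1 + λ·21) = 7.4/25 = 0.296.
Rearranging, λ(15 − 0.296×21) = 0.296, so λ = 0.296/8.784 = 0.0337 per s.

0.034 per s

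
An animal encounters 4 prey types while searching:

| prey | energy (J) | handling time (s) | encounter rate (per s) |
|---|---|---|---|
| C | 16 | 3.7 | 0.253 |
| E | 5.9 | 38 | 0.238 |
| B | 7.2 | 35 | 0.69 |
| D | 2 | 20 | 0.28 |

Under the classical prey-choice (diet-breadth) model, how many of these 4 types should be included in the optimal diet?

1

Rank by E/h (J/s): C 4.32, B 0.206, E 0.155, D 0.1. Include each in turn until the next type's E/h falls below the running intake rate.
Rate on top 1: 2.091. B: 0.206 < 2.091 → exclude; stop.
Optimal diet: C — 1 of 4 types.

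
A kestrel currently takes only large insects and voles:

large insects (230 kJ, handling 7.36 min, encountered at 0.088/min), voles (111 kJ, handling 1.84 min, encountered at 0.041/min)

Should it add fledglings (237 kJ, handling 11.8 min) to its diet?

Yes

On large insects and voles alone, R = ΣλE/(1+Σλh) = 24.79/1.723 = 14.39 kJ/min.
Profitability of fledglings: 237/11.8 = 20.08 kJ/min.
Since 20.08 > R, including fledglings increases the long-run rate.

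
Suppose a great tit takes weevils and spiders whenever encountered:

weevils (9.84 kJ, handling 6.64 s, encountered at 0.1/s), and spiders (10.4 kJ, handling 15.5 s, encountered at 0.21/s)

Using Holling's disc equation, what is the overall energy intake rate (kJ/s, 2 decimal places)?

R = (0.1×9.84 + 0.21×10.4) / (1 + 0.1×6.64 + 0.21×15.5) = 3.168/4.919 = 0.644 kJ/s.

0.64 kJ/s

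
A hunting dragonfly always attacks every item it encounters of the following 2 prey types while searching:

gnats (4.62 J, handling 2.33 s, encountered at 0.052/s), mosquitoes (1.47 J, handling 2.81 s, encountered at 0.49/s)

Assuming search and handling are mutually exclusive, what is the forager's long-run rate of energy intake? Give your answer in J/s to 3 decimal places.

R = (0.052×4.62 + 0.49×1.47) / (1 + 0.052×2.33 + 0.49×2.81) = 0.9605/2.498 = 0.3845 J/s.

0.385 J/s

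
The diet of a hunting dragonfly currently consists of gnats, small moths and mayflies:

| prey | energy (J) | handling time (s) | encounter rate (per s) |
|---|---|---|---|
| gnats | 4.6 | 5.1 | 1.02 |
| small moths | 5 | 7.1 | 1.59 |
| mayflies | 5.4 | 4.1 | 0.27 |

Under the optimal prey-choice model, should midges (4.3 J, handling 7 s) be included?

No

Intake rate on the current diet: R = (1.02×4.6 + 1.59×5 + 0.27×5.4) / (1 + 1.02×5.1 + 1.59×7.1 + 0.27×4.1) = 14.1/18.6 = 0.7581 J/s.
midges: E/h = 4.3/7 = 0.6143 J/s.
Since 0.6143 < R, time spent handling midges is better spent searching.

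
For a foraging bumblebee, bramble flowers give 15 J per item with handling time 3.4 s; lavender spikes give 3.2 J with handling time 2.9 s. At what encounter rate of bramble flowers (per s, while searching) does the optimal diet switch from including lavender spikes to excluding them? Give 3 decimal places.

0.098 per s

Drop lavender spikes once their profitability E₂/h₂ falls below the rate achievable on bramble flowers alone: E₂/h₂ = λE₁/(1 + λh₁).
Solve for λ: λE₁h₂ = E₂(1 + λh₁) → λ(E₁h₂ − E₂h₁) = E₂ → λ = E₂/(E₁h₂ − E₂h₁).
λ = 3.2/(15×2.9 − 3.2×3.4) = 3.2/32.62 = 0.0981 per s.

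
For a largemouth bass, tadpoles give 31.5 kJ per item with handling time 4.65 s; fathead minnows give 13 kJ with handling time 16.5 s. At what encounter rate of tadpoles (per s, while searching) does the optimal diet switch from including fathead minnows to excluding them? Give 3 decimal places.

0.028 per s

The zero-one rule: include fathead minnows iff E₂/h₂ > λE₁/(1+λh₁). Equality gives the switch point.
λE₁h₂ = E₂ + λE₂h₁ ⇒ λ = E₂/(E₁h₂ − E₂h₁) = 13/(519.8 − 60.45) = 0.0283 per s.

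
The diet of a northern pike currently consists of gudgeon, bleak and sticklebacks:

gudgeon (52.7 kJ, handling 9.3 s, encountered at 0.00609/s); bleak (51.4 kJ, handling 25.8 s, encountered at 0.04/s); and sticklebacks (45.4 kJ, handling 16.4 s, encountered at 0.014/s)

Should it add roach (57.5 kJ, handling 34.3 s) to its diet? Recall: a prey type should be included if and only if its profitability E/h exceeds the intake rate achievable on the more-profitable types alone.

Current rate: (0.00609×52.7 + 0.04×51.4 + 0.014×45.4)/(1 + 0.00609×9.3 + 0.04×25.8 + 0.014×16.4) = 1.299 kJ/s.
Profitability of roach: 57.5/34.3 = 1.676 kJ/s.
1.676 > 1.299, so adding roach raises the average — include it.

Yes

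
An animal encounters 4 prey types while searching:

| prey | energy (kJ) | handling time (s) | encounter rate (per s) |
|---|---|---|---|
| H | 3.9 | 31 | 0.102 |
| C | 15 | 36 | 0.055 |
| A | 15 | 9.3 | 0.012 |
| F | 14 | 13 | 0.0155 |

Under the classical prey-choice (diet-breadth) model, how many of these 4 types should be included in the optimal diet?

Profitabilities (E/h, kJ/s): A 1.61, F 1.08, C 0.417, H 0.126. Add prey in this order while the next type's profitability exceeds the intake rate on those already taken.
Rate on top 1: 0.1619. F: 1.08 > 0.1619 → include.
Rate on top 2: 0.3023. C: 0.417 > 0.3023 → include.
Rate on top 3: 0.3711. H: 0.126 < 0.3711 → exclude; stop.
Optimal diet: A, F, C — 3 of 4 types.

3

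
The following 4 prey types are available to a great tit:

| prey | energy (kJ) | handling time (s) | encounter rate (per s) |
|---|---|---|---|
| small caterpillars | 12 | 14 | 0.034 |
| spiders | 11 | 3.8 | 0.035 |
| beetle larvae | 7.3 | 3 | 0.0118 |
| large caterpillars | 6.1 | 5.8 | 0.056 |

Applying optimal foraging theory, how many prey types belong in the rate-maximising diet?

Rank by E/h (kJ/s): spiders 2.89, beetle larvae 2.43, large caterpillars 1.05, small caterpillars 0.857. Include each in turn until the next type's E/h falls below the running intake rate.
Rate on top 1: 0.3398. beetle larvae: 2.43 > 0.3398 → include.
Rate on top 2: 0.4032. large caterpillars: 1.05 > 0.4032 → include.
Rate on top 3: 0.5443. small caterpillars: 0.857 > 0.5443 → include.
Optimal diet: spiders, beetle larvae, large caterpillars, small caterpillars — 4 of 4 types.

4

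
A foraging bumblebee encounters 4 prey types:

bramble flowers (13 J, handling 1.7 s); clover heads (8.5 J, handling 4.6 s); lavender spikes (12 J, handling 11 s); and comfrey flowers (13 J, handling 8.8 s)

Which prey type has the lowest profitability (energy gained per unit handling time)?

lavender spikes

Profitability E/h (J/s): bramble flowers = 13/1.7 = 7.65, clover heads = 8.5/4.6 = 1.85, lavender spikes = 12/11 = 1.09, comfrey flowers = 13/8.8 = 1.48.
Ranked: bramble flowers > clover heads > comfrey flowers > lavender spikes.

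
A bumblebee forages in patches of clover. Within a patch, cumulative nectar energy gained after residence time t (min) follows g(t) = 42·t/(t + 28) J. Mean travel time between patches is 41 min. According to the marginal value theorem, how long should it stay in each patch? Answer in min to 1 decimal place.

33.9 min

Optimal t* satisfies g'(t*) = g(t*)/(T + t*).
g'(t) = 42·28/(t + 28)². Setting 42·28/(t+28)² = 42t/[(t+28)(41+t)] gives 28(41+t) = t(t+28), so t² = 28×41 = 1148.
t* = √1148 = 33.88 min.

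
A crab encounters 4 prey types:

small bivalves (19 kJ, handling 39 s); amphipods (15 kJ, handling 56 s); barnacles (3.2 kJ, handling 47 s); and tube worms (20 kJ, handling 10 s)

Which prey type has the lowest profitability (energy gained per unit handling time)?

In descending order of E/h:
tube worms: 20/10 = 2 kJ/s
small bivalves: 19/39 = 0.487 kJ/s
amphipods: 15/56 = 0.268 kJ/s
barnacles: 3.2/47 = 0.0681 kJ/s

barnacles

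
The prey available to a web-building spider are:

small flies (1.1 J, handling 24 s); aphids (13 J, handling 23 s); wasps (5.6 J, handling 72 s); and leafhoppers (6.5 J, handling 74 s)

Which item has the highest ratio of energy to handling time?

aphids

Profitability E/h (J/s): small flies = 1.1/24 = 0.0458, aphids = 13/23 = 0.565, wasps = 5.6/72 = 0.0778, leafhoppers = 6.5/74 = 0.0878.
Ranked: aphids > leafhoppers > wasps > small flies.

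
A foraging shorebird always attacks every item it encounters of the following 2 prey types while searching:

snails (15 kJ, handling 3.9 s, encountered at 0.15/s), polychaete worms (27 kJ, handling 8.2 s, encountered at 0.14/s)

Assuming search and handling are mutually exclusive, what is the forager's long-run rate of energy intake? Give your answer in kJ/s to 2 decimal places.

2.21 kJ/s

R = Σλ_iE_i / (1 + Σλ_ih_i)
Numerator: 0.15×15 + 0.14×27 = 6.03
Denominator: 1 + 0.15×3.9 + 0.14×8.2 = 2.733
R = 6.03/2.733 = 2.206 kJ/s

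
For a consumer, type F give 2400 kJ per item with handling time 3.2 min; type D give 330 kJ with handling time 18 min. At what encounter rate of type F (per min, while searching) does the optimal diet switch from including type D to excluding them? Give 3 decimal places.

Drop type D once their profitability E₂/h₂ falls below the rate achievable on type F alone: E₂/h₂ = λE₁/(1 + λh₁).
Solve for λ: λE₁h₂ = E₂(1 + λh₁) → λ(E₁h₂ − E₂h₁) = E₂ → λ = E₂/(E₁h₂ − E₂h₁).
λ = 330/(2400×18 − 330×3.2) = 330/4.214e+04 = 0.00783 per min.

0.008 per min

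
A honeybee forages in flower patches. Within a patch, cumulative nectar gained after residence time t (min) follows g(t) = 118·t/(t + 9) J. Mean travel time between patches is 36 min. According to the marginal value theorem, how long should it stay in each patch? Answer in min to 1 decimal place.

Maximise g(t)/(T+t): set derivative to zero → g'(t)(T+t) = g(t).
g'(t) = 118·9/(t + 9)². Setting 118·9/(t+9)² = 118t/[(t+9)(36+t)] gives 9(36+t) = t(t+9), so t² = 9×36 = 324.
t* = √324 = 18 min.

18.0 min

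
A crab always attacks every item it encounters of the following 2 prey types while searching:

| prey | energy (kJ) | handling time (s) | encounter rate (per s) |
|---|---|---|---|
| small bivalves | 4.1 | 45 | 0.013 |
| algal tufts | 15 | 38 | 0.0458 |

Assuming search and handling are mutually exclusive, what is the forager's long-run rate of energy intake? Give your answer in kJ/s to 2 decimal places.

R = Σλ_iE_i / (1 + Σλ_ih_i)
Numerator: 0.013×4.1 + 0.0458×15 = 0.7403
Denominator: 1 + 0.013×45 + 0.0458×38 = 3.325
R = 0.7403/3.325 = 0.2226 kJ/s

0.22 kJ/s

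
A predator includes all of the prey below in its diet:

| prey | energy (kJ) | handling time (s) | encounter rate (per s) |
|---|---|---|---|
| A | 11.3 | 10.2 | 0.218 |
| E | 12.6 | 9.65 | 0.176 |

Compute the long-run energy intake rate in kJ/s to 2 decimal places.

R = Σλ_iE_i / (1 + Σλ_ih_i)
Numerator: 0.218×11.3 + 0.176×12.6 = 4.681
Denominator: 1 + 0.218×10.2 + 0.176×9.65 = 4.922
R = 4.681/4.922 = 0.951 kJ/s

0.95 kJ/s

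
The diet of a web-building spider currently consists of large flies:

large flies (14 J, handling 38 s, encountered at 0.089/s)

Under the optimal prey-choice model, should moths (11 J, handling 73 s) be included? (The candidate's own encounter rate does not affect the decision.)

No

On large flies alone, R = ΣλE/(1+Σλh) = 1.246/4.382 = 0.2843 J/s.
Profitability of moths: 11/73 = 0.1507 J/s.
0.1507 < 0.2843, so adding moths would lower the average — exclude it.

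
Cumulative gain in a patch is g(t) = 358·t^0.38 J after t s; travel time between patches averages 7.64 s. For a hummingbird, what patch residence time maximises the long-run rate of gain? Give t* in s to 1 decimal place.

4.7 s

Optimal t* satisfies g'(t*) = g(t*)/(T + t*).
g'(t) = 0.38·358·t^-0.62. Setting 0.38·358·t^-0.62 = 358·t^0.38/(7.64+t) gives 0.38(7.64+t) = t, so 0.62·t = 0.38×7.64.
t* = 0.38×7.64/0.62 = 4.683 s.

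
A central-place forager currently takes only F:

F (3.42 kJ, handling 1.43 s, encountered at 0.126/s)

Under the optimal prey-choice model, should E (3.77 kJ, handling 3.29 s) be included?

Yes

On F alone, R = ΣλE/(1+Σλh) = 0.4309/1.18 = 0.3651 kJ/s.
E: E/h = 3.77/3.29 = 1.146 kJ/s.
Since 1.146 > R, including E increases the long-run rate.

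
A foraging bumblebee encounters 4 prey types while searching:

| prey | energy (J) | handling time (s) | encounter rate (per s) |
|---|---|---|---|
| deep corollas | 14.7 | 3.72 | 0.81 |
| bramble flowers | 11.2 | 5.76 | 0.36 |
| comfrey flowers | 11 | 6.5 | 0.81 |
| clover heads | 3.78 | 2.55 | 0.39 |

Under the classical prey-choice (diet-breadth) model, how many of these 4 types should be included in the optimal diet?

E/h in descending order: deep corollas 3.95, bramble flowers 1.94, comfrey flowers 1.69, clover heads 1.48 J/s. The optimal diet is the largest prefix of this list for which every included type satisfies E_i/h_i > R on the types above it.
Rate on top 1: 2.967. bramble flowers: 1.94 < 2.967 → exclude; stop.
Optimal diet: deep corollas — 1 of 4 types.

1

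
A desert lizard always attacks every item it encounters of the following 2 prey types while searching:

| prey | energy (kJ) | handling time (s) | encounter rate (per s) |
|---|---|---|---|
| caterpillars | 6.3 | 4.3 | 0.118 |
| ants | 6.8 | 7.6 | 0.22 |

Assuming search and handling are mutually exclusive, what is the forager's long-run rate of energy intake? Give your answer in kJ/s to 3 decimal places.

R = (0.118×6.3 + 0.22×6.8) / (1 + 0.118×4.3 + 0.22×7.6) = 2.239/3.179 = 0.7043 kJ/s.

0.704 kJ/s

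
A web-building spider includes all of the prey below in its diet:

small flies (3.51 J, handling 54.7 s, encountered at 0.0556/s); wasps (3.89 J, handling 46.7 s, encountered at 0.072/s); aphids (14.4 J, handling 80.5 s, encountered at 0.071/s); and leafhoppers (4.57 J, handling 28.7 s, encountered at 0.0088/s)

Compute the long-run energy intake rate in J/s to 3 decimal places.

Energy encountered per unit search time: 0.0556×3.51 + 0.072×3.89 + 0.071×14.4 + 0.0088×4.57 = 1.538 J/s.
Handling time per unit search time: 0.0556×54.7 + 0.072×46.7 + 0.071×80.5 + 0.0088×28.7 = 12.37.
Rate = 1.538/(1 + 12.37) = 0.115 J/s.

0.115 J/s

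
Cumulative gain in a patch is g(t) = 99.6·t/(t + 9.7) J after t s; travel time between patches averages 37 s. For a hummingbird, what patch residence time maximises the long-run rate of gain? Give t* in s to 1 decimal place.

18.9 s

By the marginal value theorem, leave when the instantaneous gain rate g'(t) equals the habitat-wide average g(t)/(T + t).
g'(t) = 99.6·9.7/(t + 9.7)². Setting 99.6·9.7/(t+9.7)² = 99.6t/[(t+9.7)(37+t)] gives 9.7(37+t) = t(t+9.7), so t² = 9.7×37 = 358.9.
t* = √358.9 = 18.94 s.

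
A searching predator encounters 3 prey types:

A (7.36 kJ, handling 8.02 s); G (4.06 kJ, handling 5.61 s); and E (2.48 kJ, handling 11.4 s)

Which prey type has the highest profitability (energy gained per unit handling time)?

A

Profitability E/h (kJ/s): A = 7.36/8.02 = 0.918, G = 4.06/5.61 = 0.724, E = 2.48/11.4 = 0.218.
Ranked: A > G > E.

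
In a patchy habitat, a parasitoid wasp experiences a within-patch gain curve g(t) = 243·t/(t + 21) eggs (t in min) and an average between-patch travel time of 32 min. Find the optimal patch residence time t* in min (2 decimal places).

By the marginal value theorem, leave when the instantaneous gain rate g'(t) equals the habitat-wide average g(t)/(T + t).
g'(t) = 243·21/(t + 21)². Setting 243·21/(t+21)² = 243t/[(t+21)(32+t)] gives 21(32+t) = t(t+21), so t² = 21×32 = 672.
t* = √672 = 25.92 min.

25.92 min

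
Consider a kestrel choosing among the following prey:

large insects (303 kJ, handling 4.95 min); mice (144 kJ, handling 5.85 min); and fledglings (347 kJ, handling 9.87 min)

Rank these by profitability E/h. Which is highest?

large insects

Profitability E/h (kJ/min): large insects = 303/4.95 = 61.2, mice = 144/5.85 = 24.6, fledglings = 347/9.87 = 35.2.
Ranked: large insects > fledglings > mice.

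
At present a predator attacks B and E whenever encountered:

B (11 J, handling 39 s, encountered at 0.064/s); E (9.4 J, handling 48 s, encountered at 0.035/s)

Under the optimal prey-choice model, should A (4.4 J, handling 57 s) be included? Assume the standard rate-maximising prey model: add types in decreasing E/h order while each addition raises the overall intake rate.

No

Current rate: (0.064×11 + 0.035×9.4)/(1 + 0.064×39 + 0.035×48) = 0.1996 J/s.
A: E/h = 4.4/57 = 0.07719 J/s.
0.07719 < 0.1996, so adding A would lower the average — exclude it.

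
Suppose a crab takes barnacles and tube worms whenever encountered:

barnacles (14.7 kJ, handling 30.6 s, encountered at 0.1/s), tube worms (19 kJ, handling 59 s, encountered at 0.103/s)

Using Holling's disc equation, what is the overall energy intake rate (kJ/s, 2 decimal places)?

R = Σλ_iE_i / (1 + Σλ_ih_i)
Numerator: 0.1×14.7 + 0.103×19 = 3.427
Denominator: 1 + 0.1×30.6 + 0.103×59 = 10.14
R = 3.427/10.14 = 0.3381 kJ/s

0.34 kJ/s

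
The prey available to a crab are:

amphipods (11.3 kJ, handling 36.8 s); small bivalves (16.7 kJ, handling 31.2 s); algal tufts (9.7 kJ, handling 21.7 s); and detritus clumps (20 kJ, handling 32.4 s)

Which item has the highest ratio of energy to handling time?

Profitability E/h (kJ/s): amphipods = 11.3/36.8 = 0.307, small bivalves = 16.7/31.2 = 0.535, algal tufts = 9.7/21.7 = 0.447, detritus clumps = 20/32.4 = 0.617.
Ranked: detritus clumps > small bivalves > algal tufts > amphipods.

detritus clumps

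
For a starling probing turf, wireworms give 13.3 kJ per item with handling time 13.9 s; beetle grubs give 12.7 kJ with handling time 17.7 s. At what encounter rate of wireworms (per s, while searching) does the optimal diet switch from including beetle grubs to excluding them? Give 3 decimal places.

0.216 per s

Drop beetle grubs once their profitability E₂/h₂ falls below the rate achievable on wireworms alone: E₂/h₂ = λE₁/(1 + λh₁).
Solve for λ: λE₁h₂ = E₂(1 + λh₁) → λ(E₁h₂ − E₂h₁) = E₂ → λ = E₂/(E₁h₂ − E₂h₁).
λ = 12.7/(13.3×17.7 − 12.7×13.9) = 12.7/58.88 = 0.2157 per s.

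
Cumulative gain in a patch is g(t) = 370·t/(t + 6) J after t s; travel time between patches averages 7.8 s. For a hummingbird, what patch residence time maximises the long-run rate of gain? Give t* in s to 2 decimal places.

6.84 s

By the marginal value theorem, leave when the instantaneous gain rate g'(t) equals the habitat-wide average g(t)/(T + t).
g'(t) = 370·6/(t + 6)². Setting 370·6/(t+6)² = 370t/[(t+6)(7.8+t)] gives 6(7.8+t) = t(t+6), so t² = 6×7.8 = 46.8.
t* = √46.8 = 6.841 s.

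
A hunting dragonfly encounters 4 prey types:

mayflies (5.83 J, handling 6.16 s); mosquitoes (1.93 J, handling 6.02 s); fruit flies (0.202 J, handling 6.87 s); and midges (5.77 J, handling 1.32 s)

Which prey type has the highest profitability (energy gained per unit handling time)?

In descending order of E/h:
midges: 5.77/1.32 = 4.37 J/s
mayflies: 5.83/6.16 = 0.946 J/s
mosquitoes: 1.93/6.02 = 0.321 J/s
fruit flies: 0.202/6.87 = 0.0294 J/s

midges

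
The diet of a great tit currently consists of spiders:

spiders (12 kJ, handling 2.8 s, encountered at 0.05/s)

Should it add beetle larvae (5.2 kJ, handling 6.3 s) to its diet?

Yes

Intake rate on the current diet: R = (0.05×12) / (1 + 0.05×2.8) = 0.6/1.14 = 0.5263 kJ/s.
beetle larvae: E/h = 5.2/6.3 = 0.8254 kJ/s.
0.8254 > 0.5263, so adding beetle larvae raises the average — include it.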